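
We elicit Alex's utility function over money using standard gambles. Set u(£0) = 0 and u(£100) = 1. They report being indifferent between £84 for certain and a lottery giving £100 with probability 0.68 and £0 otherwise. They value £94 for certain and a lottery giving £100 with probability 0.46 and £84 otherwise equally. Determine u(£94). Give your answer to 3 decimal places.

First, u(£84) = 0.68·u(£100) + 0.32·u(£0) = 0.68.
Then u(£94) = 0.46·u(£100) + 0.54·u(£84) = 0.46·1.00 + 0.54·0.68 = 0.8272.

0.827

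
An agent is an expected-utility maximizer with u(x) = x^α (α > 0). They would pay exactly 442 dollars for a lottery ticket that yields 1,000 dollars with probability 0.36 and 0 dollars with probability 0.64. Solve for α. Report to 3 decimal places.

The lottery's expected utility is 0.36·u(1000) + 0.64·u(0) = 0.36·1000^α (since u(0) = 0 for α > 0).
Indifference: 442^α = 0.36·1000^α, so (442/1000)^α = 0.36.
Take logs: α = ln 0.36 / ln(442/1000) ≈ 1.25134.

α ≈ 1.251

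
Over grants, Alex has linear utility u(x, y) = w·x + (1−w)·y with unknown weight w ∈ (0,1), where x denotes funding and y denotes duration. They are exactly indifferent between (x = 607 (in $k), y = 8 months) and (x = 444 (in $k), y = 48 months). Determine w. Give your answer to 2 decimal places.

w = 0.20

Indifference: w·607 + (1−w)·8 = w·444 + (1−w)·48.
Collecting terms: w·163 = (1−w)·40.
The marginal rate of substitution is 40/163, so w = 40/(163+40) = 0.20.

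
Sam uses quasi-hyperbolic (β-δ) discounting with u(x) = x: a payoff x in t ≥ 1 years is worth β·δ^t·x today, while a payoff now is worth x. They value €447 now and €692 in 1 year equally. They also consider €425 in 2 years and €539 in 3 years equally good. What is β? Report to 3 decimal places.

β ≈ 0.819

Both payoffs in the second observation are in the future, so β drops out: δ^2·425 = δ^3·539 ⇒ δ = 425/539 = 0.78850.
The first indifference: 447 = β·δ·692, so β = 447/(δ·692) = 447/(0.78850·692) ≈ 0.819.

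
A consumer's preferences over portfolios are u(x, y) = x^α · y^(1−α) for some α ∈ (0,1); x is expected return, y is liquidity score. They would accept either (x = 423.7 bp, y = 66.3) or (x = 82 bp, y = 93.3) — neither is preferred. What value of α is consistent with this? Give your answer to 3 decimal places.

α ≈ 0.172

The Cobb–Douglas utilities coincide, so 423.7^α·66.3^(1−α) = 82^α·93.3^(1−α).
Taking logs: α·ln 423.7 + (1−α)·ln 66.3 = α·ln 82 + (1−α)·ln 93.3, i.e. α·1.642306 = (1−α)·0.341630.
With A = 1.642306 and B = 0.341630: α·A = (1−α)·B, so α = B/(A+B) = 0.341630/1.983936 ≈ 0.172.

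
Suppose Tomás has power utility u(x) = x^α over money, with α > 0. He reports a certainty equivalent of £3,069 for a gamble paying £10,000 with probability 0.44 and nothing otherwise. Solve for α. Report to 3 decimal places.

α ≈ 0.695

Since u(0) = 0, the lottery's EU is 0.44·10000^α.
Setting u(3069) equal to that: 3069^α = 0.44·10000^α ⇒ (3069/10000)^α = 0.44.
Take logs: α = ln 0.44 / ln(3069/10000) ≈ 0.69502.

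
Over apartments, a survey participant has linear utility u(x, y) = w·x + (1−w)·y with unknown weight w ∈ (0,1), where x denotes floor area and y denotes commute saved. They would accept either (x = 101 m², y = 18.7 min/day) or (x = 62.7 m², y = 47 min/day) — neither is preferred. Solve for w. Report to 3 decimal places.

Indifference: w·101 + (1−w)·18.7 = w·62.7 + (1−w)·47.
Rearranging, 38.3·w − 28.3·(1−w) = 0.
The marginal rate of substitution is 28.3/38.3, so w = 28.3/(38.3+28.3) = 0.425.

w = 0.425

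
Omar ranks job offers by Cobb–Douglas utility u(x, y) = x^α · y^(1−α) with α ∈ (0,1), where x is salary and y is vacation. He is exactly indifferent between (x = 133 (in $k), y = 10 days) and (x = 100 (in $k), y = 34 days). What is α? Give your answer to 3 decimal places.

α ≈ 0.811

Set the two utilities equal: 133^α·10^(1−α) = 100^α·34^(1−α).
(133/100)^α = (34/10)^(1−α); take logs: α·ln(133/100) = (1−α)·ln(34/10), i.e. α·0.285179 = (1−α)·1.223775.
So α/(1−α) = (1.223775)/(0.285179) = 4.291252, and α = 4.291252/5.291252 ≈ 0.811.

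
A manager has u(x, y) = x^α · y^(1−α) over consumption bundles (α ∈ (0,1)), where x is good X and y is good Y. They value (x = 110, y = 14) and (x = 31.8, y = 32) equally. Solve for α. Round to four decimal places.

α ≈ 0.3998

Indifference: 110^α · 14^(1−α) = 31.8^α · 32^(1−α).
(110/31.8)^α = (32/14)^(1−α); take logs: α·ln(110/31.8) = (1−α)·ln(32/14), i.e. α·1.2410141 = (1−α)·0.8266786.
With A = 1.2410141 and B = 0.8266786: α·A = (1−α)·B, so α = B/(A+B) = 0.8266786/2.0676927 ≈ 0.3998.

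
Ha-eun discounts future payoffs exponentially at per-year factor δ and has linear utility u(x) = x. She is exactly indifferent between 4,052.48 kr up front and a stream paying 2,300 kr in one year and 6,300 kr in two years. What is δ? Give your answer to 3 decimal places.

The stream is worth 2300δ + 6300δ² today, so 2300δ + 6300δ² = 4052.48.
So 6300δ² + 2300δ − 4052.48 = 0.
By the quadratic formula (taking the positive root), δ = (−2300 + √107412496.00) / 12600 ≈ 0.640.

δ ≈ 0.640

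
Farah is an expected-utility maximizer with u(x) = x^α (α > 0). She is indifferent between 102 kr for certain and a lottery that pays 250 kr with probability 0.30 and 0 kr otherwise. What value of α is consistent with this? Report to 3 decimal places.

EU(lottery) = 0.30·250^α + 0.70·0 = 0.30·250^α.
Equating: 102^α = 0.30·250^α, i.e. 0.4080^α = 0.30.
α = ln(0.30) / ln(102/250) = -1.203973/-0.896488 ≈ 1.343.

α ≈ 1.343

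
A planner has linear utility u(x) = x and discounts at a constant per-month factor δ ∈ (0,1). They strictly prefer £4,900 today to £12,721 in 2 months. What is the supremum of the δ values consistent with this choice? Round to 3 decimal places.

The preference means 4900 > δ^2·12721.
Hence δ^2 < 4900/12721 = 0.38519, and x ↦ x^(1/2) is increasing on (0,∞).
δ < (4900/12721)^(1/2) ≈ 0.621.

δ < 0.621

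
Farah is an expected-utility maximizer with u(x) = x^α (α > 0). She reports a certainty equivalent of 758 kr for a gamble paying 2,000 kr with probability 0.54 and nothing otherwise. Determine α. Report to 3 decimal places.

α ≈ 0.635

Since u(0) = 0, the lottery's EU is 0.54·2000^α.
Equating: 758^α = 0.54·2000^α, i.e. 0.3790^α = 0.54.
α = ln(0.54) / ln(758/2000) = -0.616186/-0.970219 ≈ 0.635.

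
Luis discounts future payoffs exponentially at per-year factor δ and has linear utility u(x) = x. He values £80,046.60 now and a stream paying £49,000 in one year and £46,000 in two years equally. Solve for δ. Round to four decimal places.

δ ≈ 0.8900

The stream is worth 49000δ + 46000δ² today, so 49000δ + 46000δ² = 80046.60.
That is, 46000δ² + 49000δ − 80046.60 = 0, a quadratic in δ.
The positive root is δ = [−49000 + √(49000² + 4·46000·80046.60)] / (2·46000) = (−49000 + 130880.000)/92000 ≈ 0.8900.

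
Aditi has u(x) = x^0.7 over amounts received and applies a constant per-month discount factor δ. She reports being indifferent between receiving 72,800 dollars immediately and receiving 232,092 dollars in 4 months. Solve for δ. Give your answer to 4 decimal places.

δ ≈ 0.8164

The payoff in 4 months is discounted by δ^4, so u(72800) = δ^4·u(232092) and δ^4 = u(72800)/u(232092).
Since u(x) = x^0.7, δ^4 = (72800/232092)^0.7 = 0.31367^0.7 = 0.44415.
Taking the 4th root: δ = 0.44415^(1/4) ≈ 0.8164.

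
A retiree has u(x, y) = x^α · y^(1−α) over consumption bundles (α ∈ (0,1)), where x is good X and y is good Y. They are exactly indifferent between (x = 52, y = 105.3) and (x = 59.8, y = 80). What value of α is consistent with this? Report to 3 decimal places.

α ≈ 0.663

Indifference: 52^α · 105.3^(1−α) = 59.8^α · 80^(1−α).
Rearrange to (52/59.8)^α = (80/105.3)^(1−α) and take logs: α·-0.139762 = (1−α)·-0.274787.
So α/(1−α) = (-0.274787)/(-0.139762) = 1.966107, and α = 1.966107/2.966107 ≈ 0.663.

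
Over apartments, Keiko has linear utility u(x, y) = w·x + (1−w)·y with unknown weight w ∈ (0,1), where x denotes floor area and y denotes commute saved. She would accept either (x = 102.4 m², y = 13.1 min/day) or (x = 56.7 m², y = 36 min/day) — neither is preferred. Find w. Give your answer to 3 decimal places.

Indifference: w·102.4 + (1−w)·13.1 = w·56.7 + (1−w)·36.
Collecting terms: w·45.7 = (1−w)·22.9.
So w/(1−w) = 22.9/45.7 = 0.5011, giving w = 22.9/(45.7+22.9) = 0.334.

w = 0.334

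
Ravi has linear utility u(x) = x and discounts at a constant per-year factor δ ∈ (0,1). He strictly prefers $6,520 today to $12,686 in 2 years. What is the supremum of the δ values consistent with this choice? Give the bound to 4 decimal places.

Under u(x) = x this choice says 6520 > δ^2·12686.
So δ^2 < 6520/12686 = 0.51395; taking the square root of both positive sides preserves the inequality.
δ < 0.51395^(1/2) = 0.7169.

δ < 0.7169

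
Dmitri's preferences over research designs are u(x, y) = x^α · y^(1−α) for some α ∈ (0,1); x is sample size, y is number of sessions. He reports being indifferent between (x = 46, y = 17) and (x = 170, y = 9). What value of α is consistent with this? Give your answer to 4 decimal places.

The Cobb–Douglas utilities coincide, so 46^α·17^(1−α) = 170^α·9^(1−α).
Rearrange to (46/170)^α = (9/17)^(1−α) and take logs: α·-1.3071570 = (1−α)·-0.6359888.
Thus α·(-1.9431458) = -0.6359888, so α = -0.6359888/-1.9431458 ≈ 0.3273.

α ≈ 0.3273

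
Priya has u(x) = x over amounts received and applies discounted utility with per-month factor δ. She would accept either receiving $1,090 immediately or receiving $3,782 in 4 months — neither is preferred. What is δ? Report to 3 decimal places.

Indifference means u(1090) = δ^4 · u(3782), so δ^4 = u(1090)/u(3782).
With u(x) = x: δ^4 = 1090/3782 = 0.28821.
Hence δ = (0.28821)^(1/4) = 0.73270.

δ ≈ 0.733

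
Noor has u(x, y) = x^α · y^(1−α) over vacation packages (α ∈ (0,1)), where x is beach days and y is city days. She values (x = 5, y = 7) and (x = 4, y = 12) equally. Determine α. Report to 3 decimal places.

The Cobb–Douglas utilities coincide, so 5^α·7^(1−α) = 4^α·12^(1−α).
(5/4)^α = (12/7)^(1−α); take logs: α·ln(5/4) = (1−α)·ln(12/7), i.e. α·0.223144 = (1−α)·0.538997.
With A = 0.223144 and B = 0.538997: α·A = (1−α)·B, so α = B/(A+B) = 0.538997/0.762141 ≈ 0.707.

α ≈ 0.707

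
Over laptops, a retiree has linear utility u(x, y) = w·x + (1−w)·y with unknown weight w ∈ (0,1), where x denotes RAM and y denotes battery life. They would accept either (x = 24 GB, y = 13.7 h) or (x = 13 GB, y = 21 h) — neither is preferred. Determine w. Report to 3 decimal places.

w = 0.399

Equating utilities: w·24 + (1−w)·13.7 = w·13 + (1−w)·21.
Rearranging, 11·w − 7.3·(1−w) = 0.
Hence w = 7.3/(11+7.3) = 7.3/18.3 = 0.399.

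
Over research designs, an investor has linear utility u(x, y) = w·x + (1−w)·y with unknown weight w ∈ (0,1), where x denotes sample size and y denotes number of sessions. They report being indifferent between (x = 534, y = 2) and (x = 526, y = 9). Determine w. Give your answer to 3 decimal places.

w = 0.467

u(534,2) = u(526,9) means w·534 + (1−w)·2 = w·526 + (1−w)·9.
Collecting terms: w·8 = (1−w)·7.
So w/(1−w) = 7/8 = 0.8750, giving w = 7/(8+7) = 0.467.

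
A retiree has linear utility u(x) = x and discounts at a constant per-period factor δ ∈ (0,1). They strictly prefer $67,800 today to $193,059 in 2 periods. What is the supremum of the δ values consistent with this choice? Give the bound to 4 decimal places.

The preference means 67800 > δ^2·193059.
Dividing by 193059: δ^2 < 0.35119. Both sides are positive, so the square root keeps the direction.
δ < 0.35119^(1/2) = 0.5926.

δ < 0.5926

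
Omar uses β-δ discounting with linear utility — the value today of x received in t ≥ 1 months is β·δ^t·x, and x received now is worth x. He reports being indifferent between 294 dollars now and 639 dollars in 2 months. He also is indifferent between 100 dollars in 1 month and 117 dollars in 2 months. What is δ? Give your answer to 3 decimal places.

δ ≈ 0.855

From the later pair, β·δ^1·100 = β·δ^2·117; dividing through, δ = 100/117 = 0.85470.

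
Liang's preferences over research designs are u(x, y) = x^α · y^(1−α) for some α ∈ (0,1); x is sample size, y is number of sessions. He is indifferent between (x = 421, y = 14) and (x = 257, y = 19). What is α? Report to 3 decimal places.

Set the two utilities equal: 421^α·14^(1−α) = 257^α·19^(1−α).
Taking logs: α·ln 421 + (1−α)·ln 14 = α·ln 257 + (1−α)·ln 19, i.e. α·0.493557 = (1−α)·0.305382.
So α/(1−α) = (0.305382)/(0.493557) = 0.618737, and α = 0.618737/1.618737 ≈ 0.382.

α ≈ 0.382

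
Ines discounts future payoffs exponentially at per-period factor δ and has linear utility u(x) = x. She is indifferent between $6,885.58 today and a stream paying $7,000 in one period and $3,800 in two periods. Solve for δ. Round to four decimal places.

Equating present values: 6885.58 = 7000δ + 3800δ².
That is, 3800δ² + 7000δ − 6885.58 = 0, a quadratic in δ.
The positive root is δ = [−7000 + √(7000² + 4·3800·6885.58)] / (2·3800) = (−7000 + 12396.000)/7600 ≈ 0.7100.

δ ≈ 0.7100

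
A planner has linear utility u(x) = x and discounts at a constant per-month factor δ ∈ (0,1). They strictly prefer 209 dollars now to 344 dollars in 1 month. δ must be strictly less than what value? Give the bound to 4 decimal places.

The preference means 209 > δ·344.
Dividing through by 344 gives δ < 0.60756.

δ < 0.6076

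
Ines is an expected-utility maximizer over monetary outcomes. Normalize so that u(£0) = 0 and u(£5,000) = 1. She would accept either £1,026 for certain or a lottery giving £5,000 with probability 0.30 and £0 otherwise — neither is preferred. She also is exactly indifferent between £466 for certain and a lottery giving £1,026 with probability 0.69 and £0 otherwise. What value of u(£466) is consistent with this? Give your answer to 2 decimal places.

0.21

The first gamble pins u(£1,026): it must equal 0.30·1 + 0.70·0 = 0.30.
The second indifference gives u(£466) = 0.69·u(£1,026) + 0.31·u(£0) = 0.69·0.30 + 0.31·0.00 = 0.2070.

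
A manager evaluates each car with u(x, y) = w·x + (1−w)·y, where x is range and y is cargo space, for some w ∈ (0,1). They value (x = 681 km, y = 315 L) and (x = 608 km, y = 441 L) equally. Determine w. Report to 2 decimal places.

w = 0.63

Indifference: w·681 + (1−w)·315 = w·608 + (1−w)·441.
Rearranging, 73·w − 126·(1−w) = 0.
Hence w = 126/(73+126) = 126/199 = 0.63.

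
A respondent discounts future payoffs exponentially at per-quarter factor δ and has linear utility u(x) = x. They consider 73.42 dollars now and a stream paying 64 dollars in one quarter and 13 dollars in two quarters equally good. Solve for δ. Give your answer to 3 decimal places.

Equating present values: 73.42 = 64δ + 13δ².
That is, 13δ² + 64δ − 73.42 = 0, a quadratic in δ.
By the quadratic formula (taking the positive root), δ = (−64 + √7913.84) / 26 ≈ 0.960.

δ ≈ 0.960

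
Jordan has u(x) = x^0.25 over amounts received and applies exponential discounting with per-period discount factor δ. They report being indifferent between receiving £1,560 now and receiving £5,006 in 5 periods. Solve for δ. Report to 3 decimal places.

δ ≈ 0.943

Equating discounted utilities: u(1560) = δ^5·u(5006) ⇒ δ^5 = u(1560)/u(5006).
With u(x) = x^0.25: δ^5 = 1560^0.25/5006^0.25 = (1560/5006)^0.25 = 0.74715.
Hence δ = (0.74715)^(1/5) = 0.94337.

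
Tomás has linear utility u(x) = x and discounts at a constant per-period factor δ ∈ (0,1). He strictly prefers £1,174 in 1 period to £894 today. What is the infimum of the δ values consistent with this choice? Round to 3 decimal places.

δ > 0.761

The preference means 894 < δ·1174.
Dividing through by 1174 gives δ > 0.76150.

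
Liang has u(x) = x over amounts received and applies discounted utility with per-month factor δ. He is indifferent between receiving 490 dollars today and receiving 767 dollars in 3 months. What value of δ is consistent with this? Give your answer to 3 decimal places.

δ ≈ 0.861

Indifference means u(490) = δ^3 · u(767), so δ^3 = u(490)/u(767).
With u(x) = x: δ^3 = 490/767 = 0.63885.
Hence δ = (0.63885)^(1/3) = 0.86126.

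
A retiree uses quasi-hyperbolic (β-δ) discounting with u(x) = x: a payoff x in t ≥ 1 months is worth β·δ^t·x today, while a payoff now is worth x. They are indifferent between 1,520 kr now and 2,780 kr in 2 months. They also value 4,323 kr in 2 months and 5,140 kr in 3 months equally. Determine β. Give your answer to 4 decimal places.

Both payoffs in the second observation are in the future, so β drops out: δ^2·4323 = δ^3·5140 ⇒ δ = 4323/5140 = 0.84105.
The first indifference: 1520 = β·δ^2·2780, so β = 1520/(δ^2·2780) = 1520/(0.70737·2780) ≈ 0.7730.

β ≈ 0.7730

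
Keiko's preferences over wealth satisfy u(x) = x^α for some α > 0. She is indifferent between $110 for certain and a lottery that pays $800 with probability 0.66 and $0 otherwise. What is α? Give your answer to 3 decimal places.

α ≈ 0.209

EU(lottery) = 0.66·800^α + 0.34·0 = 0.66·800^α.
Equating: 110^α = 0.66·800^α, i.e. 0.1375^α = 0.66.
Taking logs: α·ln(110/800) = ln(0.66), so α = -0.415515 / -1.984131 ≈ 0.209.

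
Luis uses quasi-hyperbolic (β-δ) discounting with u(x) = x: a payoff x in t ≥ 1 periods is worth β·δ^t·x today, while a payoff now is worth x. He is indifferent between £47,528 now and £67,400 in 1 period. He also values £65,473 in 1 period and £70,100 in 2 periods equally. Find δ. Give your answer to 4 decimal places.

Both payoffs in the second observation are in the future, so β drops out: δ^1·65473 = δ^2·70100 ⇒ δ = 65473/70100 = 0.93399.

δ ≈ 0.9340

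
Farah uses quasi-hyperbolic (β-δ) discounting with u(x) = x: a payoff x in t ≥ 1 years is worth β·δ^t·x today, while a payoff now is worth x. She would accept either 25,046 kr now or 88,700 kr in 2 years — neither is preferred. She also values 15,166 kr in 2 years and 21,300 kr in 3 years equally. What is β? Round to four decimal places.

β ≈ 0.5570

The second indifference involves only future payoffs, so β cancels: β·δ^2·15166 = β·δ^3·21300, giving δ = 15166/21300 = 0.71202.
Now use the now-vs-future pair: 25046 = β·δ^2·88700 gives β = 25046/(0.50697·88700) ≈ 0.5570.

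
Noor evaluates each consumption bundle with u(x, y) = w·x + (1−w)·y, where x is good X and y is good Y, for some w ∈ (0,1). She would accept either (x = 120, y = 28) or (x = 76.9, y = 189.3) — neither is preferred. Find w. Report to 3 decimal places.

w = 0.789

Indifference: w·120 + (1−w)·28 = w·76.9 + (1−w)·189.3.
w·(120−76.9) = (1−w)·(189.3−28), i.e. w·43.1 = (1−w)·161.3.
Hence w = 161.3/(43.1+161.3) = 161.3/204.4 = 0.789.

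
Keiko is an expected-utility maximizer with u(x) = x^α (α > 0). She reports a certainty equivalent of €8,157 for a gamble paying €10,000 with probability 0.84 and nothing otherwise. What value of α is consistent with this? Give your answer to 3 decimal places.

α ≈ 0.856

Since u(0) = 0, the lottery's EU is 0.84·10000^α.
Indifference: 8157^α = 0.84·10000^α, so (8157/10000)^α = 0.84.
Take logs: α = ln 0.84 / ln(8157/10000) ≈ 0.85590.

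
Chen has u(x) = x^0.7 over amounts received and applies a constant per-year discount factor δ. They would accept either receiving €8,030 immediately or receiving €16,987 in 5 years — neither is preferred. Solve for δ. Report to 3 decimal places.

δ ≈ 0.900

Indifference means u(8030) = δ^5 · u(16987), so δ^5 = u(8030)/u(16987).
With u(x) = x^0.7: δ^5 = 8030^0.7/16987^0.7 = (8030/16987)^0.7 = 0.59186.
So δ = 0.59186^(1/5) ≈ 0.900.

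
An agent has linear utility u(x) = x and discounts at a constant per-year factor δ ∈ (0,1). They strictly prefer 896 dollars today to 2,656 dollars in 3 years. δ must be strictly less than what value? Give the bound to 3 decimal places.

δ < 0.696

Under u(x) = x this choice says 896 > δ^3·2656.
So δ^3 < 896/2656 = 0.33735; taking the cube root of both positive sides preserves the inequality.
δ < (896/2656)^(1/3) ≈ 0.696.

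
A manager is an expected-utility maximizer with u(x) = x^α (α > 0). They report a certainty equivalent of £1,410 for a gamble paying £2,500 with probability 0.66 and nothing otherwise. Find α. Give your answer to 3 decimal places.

α ≈ 0.726

EU(lottery) = 0.66·2500^α + 0.34·0 = 0.66·2500^α.
Equating: 1410^α = 0.66·2500^α, i.e. 0.5640^α = 0.66.
α = ln(0.66) / ln(1410/2500) = -0.415515/-0.572701 ≈ 0.726.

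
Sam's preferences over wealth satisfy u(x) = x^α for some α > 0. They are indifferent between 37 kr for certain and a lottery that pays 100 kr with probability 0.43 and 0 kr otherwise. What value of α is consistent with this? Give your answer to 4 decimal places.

The lottery's expected utility is 0.43·u(100) + 0.57·u(0) = 0.43·100^α (since u(0) = 0 for α > 0).
Indifference: 37^α = 0.43·100^α, so (37/100)^α = 0.43.
α = ln(0.43) / ln(37/100) = -0.8439701/-0.9942523 ≈ 0.8488.

α ≈ 0.8488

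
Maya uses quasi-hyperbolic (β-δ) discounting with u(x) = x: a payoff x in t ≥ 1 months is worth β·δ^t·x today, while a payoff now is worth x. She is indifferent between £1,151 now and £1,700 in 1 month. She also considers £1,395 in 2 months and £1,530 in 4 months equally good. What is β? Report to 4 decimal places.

The second indifference involves only future payoffs, so β cancels: β·δ^2·1395 = β·δ^4·1530, giving δ^2 = 1395/1530 = 0.91176, so δ = 0.95486.
The first indifference: 1151 = β·δ·1700, so β = 1151/(δ·1700) = 1151/(0.95486·1700) ≈ 0.7091.

β ≈ 0.7091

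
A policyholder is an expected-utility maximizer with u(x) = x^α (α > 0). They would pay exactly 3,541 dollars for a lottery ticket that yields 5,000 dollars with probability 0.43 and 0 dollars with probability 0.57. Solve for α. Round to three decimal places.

α ≈ 2.446

EU(lottery) = 0.43·5000^α + 0.57·0 = 0.43·5000^α.
Setting u(3541) equal to that: 3541^α = 0.43·5000^α ⇒ (3541/5000)^α = 0.43.
Taking logs: α·ln(3541/5000) = ln(0.43), so α = -0.843970 / -0.345029 ≈ 2.446.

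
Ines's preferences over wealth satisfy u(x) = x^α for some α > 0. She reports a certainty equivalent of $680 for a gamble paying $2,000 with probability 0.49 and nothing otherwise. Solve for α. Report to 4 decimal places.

The lottery's expected utility is 0.49·u(2000) + 0.51·u(0) = 0.49·2000^α (since u(0) = 0 for α > 0).
Equating: 680^α = 0.49·2000^α, i.e. 0.3400^α = 0.49.
Take logs: α = ln 0.49 / ln(680/2000) ≈ 0.661238.

α ≈ 0.6612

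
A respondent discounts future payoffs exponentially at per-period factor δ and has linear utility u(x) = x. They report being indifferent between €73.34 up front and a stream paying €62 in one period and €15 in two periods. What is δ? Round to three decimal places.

Equating present values: 73.34 = 62δ + 15δ².
That is, 15δ² + 62δ − 73.34 = 0, a quadratic in δ.
By the quadratic formula (taking the positive root), δ = (−62 + √8244.40) / 30 ≈ 0.960.

δ ≈ 0.960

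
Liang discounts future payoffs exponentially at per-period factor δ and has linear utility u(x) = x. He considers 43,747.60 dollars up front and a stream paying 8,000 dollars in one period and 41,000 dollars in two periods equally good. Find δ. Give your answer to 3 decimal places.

δ ≈ 0.940

Equating present values: 43747.60 = 8000δ + 41000δ².
So 41000δ² + 8000δ − 43747.60 = 0.
The positive root is δ = [−8000 + √(8000² + 4·41000·43747.60)] / (2·41000) = (−8000 + 85080.000)/82000 ≈ 0.940.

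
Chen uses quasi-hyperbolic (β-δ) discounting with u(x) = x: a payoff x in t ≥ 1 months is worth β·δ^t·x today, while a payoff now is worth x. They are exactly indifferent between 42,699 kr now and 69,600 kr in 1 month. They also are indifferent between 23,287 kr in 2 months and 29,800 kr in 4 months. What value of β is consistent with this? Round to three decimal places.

From the later pair, β·δ^2·23287 = β·δ^4·29800; dividing through, δ^2 = 23287/29800 = 0.78144, so δ = 0.88399.
Now use the now-vs-future pair: 42699 = β·δ·69600 gives β = 42699/(0.88399·69600) ≈ 0.694.

β ≈ 0.694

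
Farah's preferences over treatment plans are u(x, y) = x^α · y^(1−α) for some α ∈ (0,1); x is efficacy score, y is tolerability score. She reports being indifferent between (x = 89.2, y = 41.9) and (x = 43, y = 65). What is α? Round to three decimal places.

α ≈ 0.376

Set the two utilities equal: 89.2^α·41.9^(1−α) = 43^α·65^(1−α).
(89.2/43)^α = (65/41.9)^(1−α); take logs: α·ln(89.2/43) = (1−α)·ln(65/41.9), i.e. α·0.729681 = (1−α)·0.439101.
So α/(1−α) = (0.439101)/(0.729681) = 0.601771, and α = 0.601771/1.601771 ≈ 0.376.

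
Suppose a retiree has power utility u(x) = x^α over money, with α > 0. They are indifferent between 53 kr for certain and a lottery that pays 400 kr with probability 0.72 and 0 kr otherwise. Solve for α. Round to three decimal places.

The lottery's expected utility is 0.72·u(400) + 0.28·u(0) = 0.72·400^α (since u(0) = 0 for α > 0).
Indifference: 53^α = 0.72·400^α, so (53/400)^α = 0.72.
Taking logs: α·ln(53/400) = ln(0.72), so α = -0.328504 / -2.021173 ≈ 0.163.

α ≈ 0.163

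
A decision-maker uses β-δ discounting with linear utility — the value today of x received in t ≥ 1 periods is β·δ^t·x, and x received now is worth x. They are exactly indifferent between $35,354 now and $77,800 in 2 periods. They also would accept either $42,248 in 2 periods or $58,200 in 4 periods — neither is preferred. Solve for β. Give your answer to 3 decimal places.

The second indifference involves only future payoffs, so β cancels: β·δ^2·42248 = β·δ^4·58200, giving δ^2 = 42248/58200 = 0.72591, so δ = 0.85200.
The first indifference: 35354 = β·δ^2·77800, so β = 35354/(δ^2·77800) = 35354/(0.72591·77800) ≈ 0.626.

β ≈ 0.626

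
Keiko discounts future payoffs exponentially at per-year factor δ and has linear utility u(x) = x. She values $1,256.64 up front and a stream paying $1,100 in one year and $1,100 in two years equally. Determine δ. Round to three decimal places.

Present value of the stream is 1100·δ + 1100·δ². Indifference gives 1100δ + 1100δ² = 1256.64.
Rearranged: 1100δ² + 1100δ − 1256.64 = 0.
The positive root is δ = [−1100 + √(1100² + 4·1100·1256.64)] / (2·1100) = (−1100 + 2596.000)/2200 ≈ 0.680.

δ ≈ 0.680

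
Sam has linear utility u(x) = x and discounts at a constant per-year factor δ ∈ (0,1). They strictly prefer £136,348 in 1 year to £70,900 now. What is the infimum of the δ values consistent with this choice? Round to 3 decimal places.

Comparing present values: 70900 < δ·136348.
Dividing through by 136348 gives δ > 0.51999.

δ > 0.520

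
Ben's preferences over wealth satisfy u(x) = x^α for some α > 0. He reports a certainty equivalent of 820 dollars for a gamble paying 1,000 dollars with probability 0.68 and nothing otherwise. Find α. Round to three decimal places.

α ≈ 1.943

Since u(0) = 0, the lottery's EU is 0.68·1000^α.
Indifference: 820^α = 0.68·1000^α, so (820/1000)^α = 0.68.
Take logs: α = ln 0.68 / ln(820/1000) ≈ 1.94336.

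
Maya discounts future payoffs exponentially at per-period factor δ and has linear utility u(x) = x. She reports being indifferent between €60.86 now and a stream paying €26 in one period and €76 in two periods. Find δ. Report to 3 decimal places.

The stream is worth 26δ + 76δ² today, so 26δ + 76δ² = 60.86.
Rearranged: 76δ² + 26δ − 60.86 = 0.
The positive root is δ = [−26 + √(26² + 4·76·60.86)] / (2·76) = (−26 + 138.483)/152 ≈ 0.740.

δ ≈ 0.740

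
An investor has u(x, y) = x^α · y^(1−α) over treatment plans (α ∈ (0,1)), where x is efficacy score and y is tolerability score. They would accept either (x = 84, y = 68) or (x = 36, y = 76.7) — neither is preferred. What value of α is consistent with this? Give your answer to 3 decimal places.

α ≈ 0.124

Indifference: 84^α · 68^(1−α) = 36^α · 76.7^(1−α).
Taking logs: α·ln 84 + (1−α)·ln 68 = α·ln 36 + (1−α)·ln 76.7, i.e. α·0.847298 = (1−α)·0.120394.
With A = 0.847298 and B = 0.120394: α·A = (1−α)·B, so α = B/(A+B) = 0.120394/0.967692 ≈ 0.124.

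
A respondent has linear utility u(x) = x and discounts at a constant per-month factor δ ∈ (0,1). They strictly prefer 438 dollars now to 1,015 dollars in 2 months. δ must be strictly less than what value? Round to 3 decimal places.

δ < 0.657

Comparing present values: 438 > δ^2·1015.
Hence δ^2 < 438/1015 = 0.43153, and x ↦ x^(1/2) is increasing on (0,∞).
δ < 0.43153^(1/2) = 0.657.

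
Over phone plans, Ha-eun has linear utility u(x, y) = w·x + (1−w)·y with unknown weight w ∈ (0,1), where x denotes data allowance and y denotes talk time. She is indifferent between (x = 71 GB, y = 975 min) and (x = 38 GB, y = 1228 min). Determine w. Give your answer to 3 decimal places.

Indifference: w·71 + (1−w)·975 = w·38 + (1−w)·1228.
w·(71−38) = (1−w)·(1228−975), i.e. w·33 = (1−w)·253.
So w/(1−w) = 253/33 = 7.6667, giving w = 253/(33+253) = 0.885.

w = 0.885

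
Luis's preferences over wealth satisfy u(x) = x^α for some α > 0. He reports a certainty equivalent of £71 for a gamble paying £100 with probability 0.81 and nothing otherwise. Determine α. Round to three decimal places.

α ≈ 0.615

EU(lottery) = 0.81·100^α + 0.19·0 = 0.81·100^α.
Setting u(71) equal to that: 71^α = 0.81·100^α ⇒ (71/100)^α = 0.81.
α = ln(0.81) / ln(71/100) = -0.210721/-0.342490 ≈ 0.615.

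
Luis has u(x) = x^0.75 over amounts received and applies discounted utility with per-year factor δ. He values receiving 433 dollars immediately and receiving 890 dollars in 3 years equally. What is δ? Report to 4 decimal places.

Indifference means u(433) = δ^3 · u(890), so δ^3 = u(433)/u(890).
Since u(x) = x^0.75, δ^3 = (433/890)^0.75 = 0.48652^0.75 = 0.58254.
Hence δ = (0.58254)^(1/3) = 0.835169.

δ ≈ 0.8352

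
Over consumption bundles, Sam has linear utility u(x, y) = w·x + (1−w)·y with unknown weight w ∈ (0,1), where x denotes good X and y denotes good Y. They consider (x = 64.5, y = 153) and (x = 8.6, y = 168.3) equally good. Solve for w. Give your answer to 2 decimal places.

w = 0.21

Indifference: w·64.5 + (1−w)·153 = w·8.6 + (1−w)·168.3.
Rearranging, 55.9·w − 15.3·(1−w) = 0.
Hence w = 15.3/(55.9+15.3) = 15.3/71.2 = 0.21.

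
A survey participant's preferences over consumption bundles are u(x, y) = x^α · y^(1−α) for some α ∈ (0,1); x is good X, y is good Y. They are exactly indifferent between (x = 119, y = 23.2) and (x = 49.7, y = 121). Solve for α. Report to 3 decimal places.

Indifference: 119^α · 23.2^(1−α) = 49.7^α · 121^(1−α).
(119/49.7)^α = (121/23.2)^(1−α); take logs: α·ln(119/49.7) = (1−α)·ln(121/23.2), i.e. α·0.873119 = (1−α)·1.651638.
Thus α·(2.524757) = 1.651638, so α = 1.651638/2.524757 ≈ 0.654.

α ≈ 0.654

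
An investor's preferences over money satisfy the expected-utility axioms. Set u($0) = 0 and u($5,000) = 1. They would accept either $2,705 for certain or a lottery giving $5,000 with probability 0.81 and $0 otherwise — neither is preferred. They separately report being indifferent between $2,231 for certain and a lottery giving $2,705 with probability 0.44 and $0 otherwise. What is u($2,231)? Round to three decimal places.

0.356

From the first indifference, u($2,705) = 0.81·u($5,000) + 0.19·u($0) = 0.81·1 + 0.19·0 = 0.81.
The second indifference gives u($2,231) = 0.44·u($2,705) + 0.56·u($0) = 0.44·0.81 + 0.56·0.00 = 0.3564.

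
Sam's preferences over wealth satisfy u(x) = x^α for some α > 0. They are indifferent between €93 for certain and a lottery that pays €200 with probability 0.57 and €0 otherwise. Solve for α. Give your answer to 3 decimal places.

α ≈ 0.734

Since u(0) = 0, the lottery's EU is 0.57·200^α.
Indifference: 93^α = 0.57·200^α, so (93/200)^α = 0.57.
α = ln(0.57) / ln(93/200) = -0.562119/-0.765718 ≈ 0.734.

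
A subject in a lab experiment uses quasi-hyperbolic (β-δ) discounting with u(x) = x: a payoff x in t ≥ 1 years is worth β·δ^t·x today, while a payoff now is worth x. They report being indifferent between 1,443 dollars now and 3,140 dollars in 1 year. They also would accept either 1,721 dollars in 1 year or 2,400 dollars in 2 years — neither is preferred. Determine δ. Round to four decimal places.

Both payoffs in the second observation are in the future, so β drops out: δ^1·1721 = δ^2·2400 ⇒ δ = 1721/2400 = 0.71708.

δ ≈ 0.7171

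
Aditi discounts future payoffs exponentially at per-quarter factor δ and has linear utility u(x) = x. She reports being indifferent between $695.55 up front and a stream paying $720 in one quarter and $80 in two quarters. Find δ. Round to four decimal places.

The stream is worth 720δ + 80δ² today, so 720δ + 80δ² = 695.55.
That is, 80δ² + 720δ − 695.55 = 0, a quadratic in δ.
By the quadratic formula (taking the positive root), δ = (−720 + √740976.00) / 160 ≈ 0.8800.

δ ≈ 0.8800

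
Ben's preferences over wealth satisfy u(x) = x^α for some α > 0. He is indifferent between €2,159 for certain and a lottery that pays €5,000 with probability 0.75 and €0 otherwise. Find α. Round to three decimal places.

EU(lottery) = 0.75·5000^α + 0.25·0 = 0.75·5000^α.
Equating: 2159^α = 0.75·5000^α, i.e. 0.4318^α = 0.75.
α = ln(0.75) / ln(2159/5000) = -0.287682/-0.839793 ≈ 0.343.

α ≈ 0.343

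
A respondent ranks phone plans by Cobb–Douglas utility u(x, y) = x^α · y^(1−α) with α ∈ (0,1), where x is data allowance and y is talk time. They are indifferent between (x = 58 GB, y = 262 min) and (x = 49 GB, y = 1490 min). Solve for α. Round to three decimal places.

α ≈ 0.912

The Cobb–Douglas utilities coincide, so 58^α·262^(1−α) = 49^α·1490^(1−α).
Taking logs: α·ln 58 + (1−α)·ln 262 = α·ln 49 + (1−α)·ln 1490, i.e. α·0.168623 = (1−α)·1.738187.
Thus α·(1.906810) = 1.738187, so α = 1.738187/1.906810 ≈ 0.912.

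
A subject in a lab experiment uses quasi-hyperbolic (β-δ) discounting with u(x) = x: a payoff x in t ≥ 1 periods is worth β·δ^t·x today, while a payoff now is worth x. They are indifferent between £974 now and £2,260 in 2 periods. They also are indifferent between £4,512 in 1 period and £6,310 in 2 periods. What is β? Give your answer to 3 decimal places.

Both payoffs in the second observation are in the future, so β drops out: δ^1·4512 = δ^2·6310 ⇒ δ = 4512/6310 = 0.71506.
The first indifference: 974 = β·δ^2·2260, so β = 974/(δ^2·2260) = 974/(0.51130·2260) ≈ 0.843.

β ≈ 0.843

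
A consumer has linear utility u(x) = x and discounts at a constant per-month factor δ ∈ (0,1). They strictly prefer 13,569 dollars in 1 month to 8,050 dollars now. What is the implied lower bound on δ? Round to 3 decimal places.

δ > 0.593

The preference means 8050 < δ·13569.
So δ > 8050/13569 = 0.59326.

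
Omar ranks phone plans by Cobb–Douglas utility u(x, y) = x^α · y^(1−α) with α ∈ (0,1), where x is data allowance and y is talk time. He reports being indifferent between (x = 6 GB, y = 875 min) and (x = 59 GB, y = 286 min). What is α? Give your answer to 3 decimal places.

The Cobb–Douglas utilities coincide, so 6^α·875^(1−α) = 59^α·286^(1−α).
(6/59)^α = (286/875)^(1−α); take logs: α·ln(6/59) = (1−α)·ln(286/875), i.e. α·-2.285778 = (1−α)·-1.118232.
Thus α·(-3.404010) = -1.118232, so α = -1.118232/-3.404010 ≈ 0.329.

α ≈ 0.329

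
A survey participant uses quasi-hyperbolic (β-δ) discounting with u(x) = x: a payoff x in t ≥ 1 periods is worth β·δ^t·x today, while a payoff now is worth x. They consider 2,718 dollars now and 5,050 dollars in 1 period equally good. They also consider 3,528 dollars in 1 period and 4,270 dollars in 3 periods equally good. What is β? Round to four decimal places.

From the later pair, β·δ^1·3528 = β·δ^3·4270; dividing through, δ^2 = 3528/4270 = 0.82623, so δ = 0.90897.
Now use the now-vs-future pair: 2718 = β·δ·5050 gives β = 2718/(0.90897·5050) ≈ 0.5921.

β ≈ 0.5921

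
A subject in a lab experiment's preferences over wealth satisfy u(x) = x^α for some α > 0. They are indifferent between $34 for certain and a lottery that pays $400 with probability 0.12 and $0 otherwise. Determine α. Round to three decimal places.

α ≈ 0.860

Since u(0) = 0, the lottery's EU is 0.12·400^α.
Equating: 34^α = 0.12·400^α, i.e. 0.0850^α = 0.12.
α = ln(0.12) / ln(34/400) = -2.120264/-2.465104 ≈ 0.860.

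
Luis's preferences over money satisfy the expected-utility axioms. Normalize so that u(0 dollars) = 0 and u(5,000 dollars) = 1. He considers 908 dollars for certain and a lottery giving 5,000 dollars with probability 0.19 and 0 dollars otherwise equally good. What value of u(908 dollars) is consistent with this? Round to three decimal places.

0.190

u(908 dollars) equals the lottery's expected utility: 0.19·1 + 0.81·0 = 0.19.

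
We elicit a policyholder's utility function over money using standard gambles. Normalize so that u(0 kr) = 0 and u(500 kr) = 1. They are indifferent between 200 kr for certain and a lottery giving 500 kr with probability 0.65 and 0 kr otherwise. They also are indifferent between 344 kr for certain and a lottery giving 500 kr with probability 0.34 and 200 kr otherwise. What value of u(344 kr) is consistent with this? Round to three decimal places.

0.769

First, u(200 kr) = 0.65·u(500 kr) + 0.35·u(0 kr) = 0.65.
Chaining: u(344 kr) = 0.34·1.00 + 0.66·0.65 = 0.7690.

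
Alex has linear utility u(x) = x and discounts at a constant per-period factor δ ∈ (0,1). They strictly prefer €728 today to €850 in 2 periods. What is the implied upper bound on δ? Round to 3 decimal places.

Under u(x) = x this choice says 728 > δ^2·850.
So δ^2 < 728/850 = 0.85647; taking the square root of both positive sides preserves the inequality.
δ < (728/850)^(1/2) ≈ 0.925.

δ < 0.925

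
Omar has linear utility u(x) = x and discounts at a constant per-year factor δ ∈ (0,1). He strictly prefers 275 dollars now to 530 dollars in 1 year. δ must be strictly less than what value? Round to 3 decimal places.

δ < 0.519

Under u(x) = x this choice says 275 > δ·530.
So δ < 275/530 = 0.51887.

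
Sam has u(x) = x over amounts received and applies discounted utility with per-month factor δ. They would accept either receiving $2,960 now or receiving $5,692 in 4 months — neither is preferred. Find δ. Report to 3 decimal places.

Equating discounted utilities: u(2960) = δ^4·u(5692) ⇒ δ^4 = u(2960)/u(5692).
With u(x) = x: δ^4 = 2960/5692 = 0.52003.
Hence δ = (0.52003)^(1/4) = 0.84919.

δ ≈ 0.849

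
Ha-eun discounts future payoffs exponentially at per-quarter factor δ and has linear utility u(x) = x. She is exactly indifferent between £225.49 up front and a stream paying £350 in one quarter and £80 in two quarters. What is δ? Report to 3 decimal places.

Present value of the stream is 350·δ + 80·δ². Indifference gives 350δ + 80δ² = 225.49.
Rearranged: 80δ² + 350δ − 225.49 = 0.
δ = (−350 + √(350² + 4·80·225.49)) / (2·80) = (−350 + √194656.80) / 160 ≈ 0.570.

δ ≈ 0.570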